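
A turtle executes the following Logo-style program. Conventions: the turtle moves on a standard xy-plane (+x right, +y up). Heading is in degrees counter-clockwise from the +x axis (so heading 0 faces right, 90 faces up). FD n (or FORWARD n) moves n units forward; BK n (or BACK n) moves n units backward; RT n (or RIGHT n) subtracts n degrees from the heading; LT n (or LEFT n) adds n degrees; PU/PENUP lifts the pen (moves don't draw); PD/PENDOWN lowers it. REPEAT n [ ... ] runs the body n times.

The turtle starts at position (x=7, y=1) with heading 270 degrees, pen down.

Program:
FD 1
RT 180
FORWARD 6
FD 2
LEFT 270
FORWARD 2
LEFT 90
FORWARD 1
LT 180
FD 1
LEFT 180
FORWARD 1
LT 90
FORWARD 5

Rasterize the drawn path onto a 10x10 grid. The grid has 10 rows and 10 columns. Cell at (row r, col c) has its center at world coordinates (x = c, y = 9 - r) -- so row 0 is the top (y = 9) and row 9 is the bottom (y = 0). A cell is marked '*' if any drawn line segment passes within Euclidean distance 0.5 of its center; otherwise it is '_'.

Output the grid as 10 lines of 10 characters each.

Segment 0: (7,1) -> (7,0)
Segment 1: (7,0) -> (7,6)
Segment 2: (7,6) -> (7,8)
Segment 3: (7,8) -> (9,8)
Segment 4: (9,8) -> (9,9)
Segment 5: (9,9) -> (9,8)
Segment 6: (9,8) -> (9,9)
Segment 7: (9,9) -> (4,9)

Answer: ____******
_______***
_______*__
_______*__
_______*__
_______*__
_______*__
_______*__
_______*__
_______*__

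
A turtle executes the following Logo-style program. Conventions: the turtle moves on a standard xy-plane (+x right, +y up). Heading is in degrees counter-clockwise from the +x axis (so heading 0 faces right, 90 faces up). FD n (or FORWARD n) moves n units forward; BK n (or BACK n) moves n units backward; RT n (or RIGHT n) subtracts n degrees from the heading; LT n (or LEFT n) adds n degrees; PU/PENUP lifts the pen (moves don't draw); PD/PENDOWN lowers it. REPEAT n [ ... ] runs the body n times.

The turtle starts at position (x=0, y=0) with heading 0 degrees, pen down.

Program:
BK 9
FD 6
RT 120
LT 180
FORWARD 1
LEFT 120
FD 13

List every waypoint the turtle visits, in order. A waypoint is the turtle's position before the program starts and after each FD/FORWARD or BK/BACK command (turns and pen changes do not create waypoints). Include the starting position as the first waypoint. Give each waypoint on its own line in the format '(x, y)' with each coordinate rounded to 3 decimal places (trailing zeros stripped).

Executing turtle program step by step:
Start: pos=(0,0), heading=0, pen down
BK 9: (0,0) -> (-9,0) [heading=0, draw]
FD 6: (-9,0) -> (-3,0) [heading=0, draw]
RT 120: heading 0 -> 240
LT 180: heading 240 -> 60
FD 1: (-3,0) -> (-2.5,0.866) [heading=60, draw]
LT 120: heading 60 -> 180
FD 13: (-2.5,0.866) -> (-15.5,0.866) [heading=180, draw]
Final: pos=(-15.5,0.866), heading=180, 4 segment(s) drawn
Waypoints (5 total):
(0, 0)
(-9, 0)
(-3, 0)
(-2.5, 0.866)
(-15.5, 0.866)

Answer: (0, 0)
(-9, 0)
(-3, 0)
(-2.5, 0.866)
(-15.5, 0.866)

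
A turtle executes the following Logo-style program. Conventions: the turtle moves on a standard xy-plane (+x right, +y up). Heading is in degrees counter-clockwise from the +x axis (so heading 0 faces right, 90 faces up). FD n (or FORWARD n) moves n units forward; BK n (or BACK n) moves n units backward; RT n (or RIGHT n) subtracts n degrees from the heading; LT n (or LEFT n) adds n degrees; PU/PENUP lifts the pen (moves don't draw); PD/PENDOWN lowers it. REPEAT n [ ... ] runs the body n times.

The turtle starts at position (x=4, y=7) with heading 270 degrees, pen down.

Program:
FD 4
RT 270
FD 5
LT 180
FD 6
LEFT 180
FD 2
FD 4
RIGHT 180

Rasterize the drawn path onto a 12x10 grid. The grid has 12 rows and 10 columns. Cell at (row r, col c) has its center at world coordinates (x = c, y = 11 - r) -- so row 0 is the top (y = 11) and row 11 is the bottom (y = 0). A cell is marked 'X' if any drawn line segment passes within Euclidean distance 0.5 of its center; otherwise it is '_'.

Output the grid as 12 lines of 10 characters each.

Segment 0: (4,7) -> (4,3)
Segment 1: (4,3) -> (9,3)
Segment 2: (9,3) -> (3,3)
Segment 3: (3,3) -> (5,3)
Segment 4: (5,3) -> (9,3)

Answer: __________
__________
__________
__________
____X_____
____X_____
____X_____
____X_____
___XXXXXXX
__________
__________
__________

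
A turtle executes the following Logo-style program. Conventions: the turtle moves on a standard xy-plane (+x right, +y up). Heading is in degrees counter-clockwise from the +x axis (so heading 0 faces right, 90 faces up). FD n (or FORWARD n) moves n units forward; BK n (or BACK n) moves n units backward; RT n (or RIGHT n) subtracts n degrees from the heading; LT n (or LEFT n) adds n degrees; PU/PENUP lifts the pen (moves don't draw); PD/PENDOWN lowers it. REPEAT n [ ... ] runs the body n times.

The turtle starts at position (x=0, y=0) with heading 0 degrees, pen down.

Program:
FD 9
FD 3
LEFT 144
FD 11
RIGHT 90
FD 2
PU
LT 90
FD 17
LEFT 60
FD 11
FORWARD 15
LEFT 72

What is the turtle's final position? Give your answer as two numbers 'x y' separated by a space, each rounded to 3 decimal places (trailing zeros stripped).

Answer: -33.229 7.501

Derivation:
Executing turtle program step by step:
Start: pos=(0,0), heading=0, pen down
FD 9: (0,0) -> (9,0) [heading=0, draw]
FD 3: (9,0) -> (12,0) [heading=0, draw]
LT 144: heading 0 -> 144
FD 11: (12,0) -> (3.101,6.466) [heading=144, draw]
RT 90: heading 144 -> 54
FD 2: (3.101,6.466) -> (4.276,8.084) [heading=54, draw]
PU: pen up
LT 90: heading 54 -> 144
FD 17: (4.276,8.084) -> (-9.477,18.076) [heading=144, move]
LT 60: heading 144 -> 204
FD 11: (-9.477,18.076) -> (-19.526,13.602) [heading=204, move]
FD 15: (-19.526,13.602) -> (-33.229,7.501) [heading=204, move]
LT 72: heading 204 -> 276
Final: pos=(-33.229,7.501), heading=276, 4 segment(s) drawn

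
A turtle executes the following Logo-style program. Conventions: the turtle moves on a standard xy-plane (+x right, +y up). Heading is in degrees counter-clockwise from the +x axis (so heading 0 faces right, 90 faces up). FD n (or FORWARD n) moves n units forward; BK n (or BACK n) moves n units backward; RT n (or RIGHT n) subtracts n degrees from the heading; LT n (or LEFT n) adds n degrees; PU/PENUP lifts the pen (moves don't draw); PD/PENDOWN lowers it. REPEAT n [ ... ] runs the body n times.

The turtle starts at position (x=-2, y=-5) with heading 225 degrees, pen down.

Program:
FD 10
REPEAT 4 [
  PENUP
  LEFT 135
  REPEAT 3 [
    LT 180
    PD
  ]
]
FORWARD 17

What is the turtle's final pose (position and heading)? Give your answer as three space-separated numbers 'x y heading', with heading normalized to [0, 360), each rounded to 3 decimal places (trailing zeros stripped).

Answer: 2.95 -0.05 45

Derivation:
Executing turtle program step by step:
Start: pos=(-2,-5), heading=225, pen down
FD 10: (-2,-5) -> (-9.071,-12.071) [heading=225, draw]
REPEAT 4 [
  -- iteration 1/4 --
  PU: pen up
  LT 135: heading 225 -> 0
  REPEAT 3 [
    -- iteration 1/3 --
    LT 180: heading 0 -> 180
    PD: pen down
    -- iteration 2/3 --
    LT 180: heading 180 -> 0
    PD: pen down
    -- iteration 3/3 --
    LT 180: heading 0 -> 180
    PD: pen down
  ]
  -- iteration 2/4 --
  PU: pen up
  LT 135: heading 180 -> 315
  REPEAT 3 [
    -- iteration 1/3 --
    LT 180: heading 315 -> 135
    PD: pen down
    -- iteration 2/3 --
    LT 180: heading 135 -> 315
    PD: pen down
    -- iteration 3/3 --
    LT 180: heading 315 -> 135
    PD: pen down
  ]
  -- iteration 3/4 --
  PU: pen up
  LT 135: heading 135 -> 270
  REPEAT 3 [
    -- iteration 1/3 --
    LT 180: heading 270 -> 90
    PD: pen down
    -- iteration 2/3 --
    LT 180: heading 90 -> 270
    PD: pen down
    -- iteration 3/3 --
    LT 180: heading 270 -> 90
    PD: pen down
  ]
  -- iteration 4/4 --
  PU: pen up
  LT 135: heading 90 -> 225
  REPEAT 3 [
    -- iteration 1/3 --
    LT 180: heading 225 -> 45
    PD: pen down
    -- iteration 2/3 --
    LT 180: heading 45 -> 225
    PD: pen down
    -- iteration 3/3 --
    LT 180: heading 225 -> 45
    PD: pen down
  ]
]
FD 17: (-9.071,-12.071) -> (2.95,-0.05) [heading=45, draw]
Final: pos=(2.95,-0.05), heading=45, 2 segment(s) drawn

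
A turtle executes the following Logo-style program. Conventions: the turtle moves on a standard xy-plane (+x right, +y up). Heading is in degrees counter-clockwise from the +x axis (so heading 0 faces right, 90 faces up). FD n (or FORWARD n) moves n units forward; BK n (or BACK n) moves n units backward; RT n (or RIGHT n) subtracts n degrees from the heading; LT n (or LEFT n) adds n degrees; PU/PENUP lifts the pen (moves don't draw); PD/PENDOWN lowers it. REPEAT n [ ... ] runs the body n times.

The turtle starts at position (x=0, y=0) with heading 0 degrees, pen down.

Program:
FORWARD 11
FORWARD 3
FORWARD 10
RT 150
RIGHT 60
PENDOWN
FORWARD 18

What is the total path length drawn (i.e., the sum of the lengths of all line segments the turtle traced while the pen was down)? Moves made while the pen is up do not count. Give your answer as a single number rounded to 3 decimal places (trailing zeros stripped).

Executing turtle program step by step:
Start: pos=(0,0), heading=0, pen down
FD 11: (0,0) -> (11,0) [heading=0, draw]
FD 3: (11,0) -> (14,0) [heading=0, draw]
FD 10: (14,0) -> (24,0) [heading=0, draw]
RT 150: heading 0 -> 210
RT 60: heading 210 -> 150
PD: pen down
FD 18: (24,0) -> (8.412,9) [heading=150, draw]
Final: pos=(8.412,9), heading=150, 4 segment(s) drawn

Segment lengths:
  seg 1: (0,0) -> (11,0), length = 11
  seg 2: (11,0) -> (14,0), length = 3
  seg 3: (14,0) -> (24,0), length = 10
  seg 4: (24,0) -> (8.412,9), length = 18
Total = 42

Answer: 42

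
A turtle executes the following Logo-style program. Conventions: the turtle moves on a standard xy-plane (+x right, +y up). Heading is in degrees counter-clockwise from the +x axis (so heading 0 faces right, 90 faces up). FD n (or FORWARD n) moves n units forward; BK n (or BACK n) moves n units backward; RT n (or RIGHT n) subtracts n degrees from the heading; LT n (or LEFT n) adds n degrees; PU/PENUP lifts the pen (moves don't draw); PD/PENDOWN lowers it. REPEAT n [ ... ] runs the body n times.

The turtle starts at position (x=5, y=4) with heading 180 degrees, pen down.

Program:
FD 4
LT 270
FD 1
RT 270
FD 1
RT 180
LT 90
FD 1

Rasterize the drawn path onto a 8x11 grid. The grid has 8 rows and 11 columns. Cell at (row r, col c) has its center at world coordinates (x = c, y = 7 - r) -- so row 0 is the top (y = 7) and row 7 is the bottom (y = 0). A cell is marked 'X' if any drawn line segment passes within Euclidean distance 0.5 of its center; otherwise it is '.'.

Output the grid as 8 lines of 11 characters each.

Answer: ...........
X..........
XX.........
.XXXXX.....
...........
...........
...........
...........

Derivation:
Segment 0: (5,4) -> (1,4)
Segment 1: (1,4) -> (1,5)
Segment 2: (1,5) -> (0,5)
Segment 3: (0,5) -> (0,6)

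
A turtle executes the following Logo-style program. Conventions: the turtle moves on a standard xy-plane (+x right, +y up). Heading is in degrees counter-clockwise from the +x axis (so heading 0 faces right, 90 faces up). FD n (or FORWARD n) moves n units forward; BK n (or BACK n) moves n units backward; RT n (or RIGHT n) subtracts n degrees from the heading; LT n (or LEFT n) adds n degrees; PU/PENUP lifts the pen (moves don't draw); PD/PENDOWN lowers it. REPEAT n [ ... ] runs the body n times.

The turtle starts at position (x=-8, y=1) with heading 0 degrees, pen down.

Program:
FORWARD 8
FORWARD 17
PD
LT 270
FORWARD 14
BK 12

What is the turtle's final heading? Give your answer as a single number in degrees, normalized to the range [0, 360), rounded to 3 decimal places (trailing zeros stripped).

Answer: 270

Derivation:
Executing turtle program step by step:
Start: pos=(-8,1), heading=0, pen down
FD 8: (-8,1) -> (0,1) [heading=0, draw]
FD 17: (0,1) -> (17,1) [heading=0, draw]
PD: pen down
LT 270: heading 0 -> 270
FD 14: (17,1) -> (17,-13) [heading=270, draw]
BK 12: (17,-13) -> (17,-1) [heading=270, draw]
Final: pos=(17,-1), heading=270, 4 segment(s) drawn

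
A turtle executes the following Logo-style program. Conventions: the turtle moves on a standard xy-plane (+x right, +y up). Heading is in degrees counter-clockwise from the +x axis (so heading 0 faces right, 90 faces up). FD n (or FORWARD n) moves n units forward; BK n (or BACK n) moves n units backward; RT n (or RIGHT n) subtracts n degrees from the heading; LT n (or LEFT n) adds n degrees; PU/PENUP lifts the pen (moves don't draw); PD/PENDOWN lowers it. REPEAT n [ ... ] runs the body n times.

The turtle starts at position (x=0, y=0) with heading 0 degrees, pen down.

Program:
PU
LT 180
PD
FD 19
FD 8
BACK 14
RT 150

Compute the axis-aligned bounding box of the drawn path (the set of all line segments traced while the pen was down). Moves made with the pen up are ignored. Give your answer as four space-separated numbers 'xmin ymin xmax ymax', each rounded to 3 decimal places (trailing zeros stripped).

Executing turtle program step by step:
Start: pos=(0,0), heading=0, pen down
PU: pen up
LT 180: heading 0 -> 180
PD: pen down
FD 19: (0,0) -> (-19,0) [heading=180, draw]
FD 8: (-19,0) -> (-27,0) [heading=180, draw]
BK 14: (-27,0) -> (-13,0) [heading=180, draw]
RT 150: heading 180 -> 30
Final: pos=(-13,0), heading=30, 3 segment(s) drawn

Segment endpoints: x in {-27, -19, -13, 0}, y in {0, 0, 0, 0}
xmin=-27, ymin=0, xmax=0, ymax=0

Answer: -27 0 0 0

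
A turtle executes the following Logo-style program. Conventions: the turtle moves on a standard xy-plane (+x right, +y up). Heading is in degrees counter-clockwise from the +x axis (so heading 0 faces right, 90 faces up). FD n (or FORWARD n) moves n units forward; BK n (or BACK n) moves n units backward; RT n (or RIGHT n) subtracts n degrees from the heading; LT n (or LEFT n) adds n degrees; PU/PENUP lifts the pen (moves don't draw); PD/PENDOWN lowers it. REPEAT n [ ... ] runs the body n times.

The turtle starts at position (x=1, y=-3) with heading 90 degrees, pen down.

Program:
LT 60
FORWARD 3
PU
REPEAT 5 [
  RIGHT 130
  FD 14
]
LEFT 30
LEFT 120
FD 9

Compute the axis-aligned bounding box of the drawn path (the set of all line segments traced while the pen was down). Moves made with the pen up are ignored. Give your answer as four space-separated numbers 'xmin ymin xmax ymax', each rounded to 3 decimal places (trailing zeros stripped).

Executing turtle program step by step:
Start: pos=(1,-3), heading=90, pen down
LT 60: heading 90 -> 150
FD 3: (1,-3) -> (-1.598,-1.5) [heading=150, draw]
PU: pen up
REPEAT 5 [
  -- iteration 1/5 --
  RT 130: heading 150 -> 20
  FD 14: (-1.598,-1.5) -> (11.558,3.288) [heading=20, move]
  -- iteration 2/5 --
  RT 130: heading 20 -> 250
  FD 14: (11.558,3.288) -> (6.769,-9.867) [heading=250, move]
  -- iteration 3/5 --
  RT 130: heading 250 -> 120
  FD 14: (6.769,-9.867) -> (-0.231,2.257) [heading=120, move]
  -- iteration 4/5 --
  RT 130: heading 120 -> 350
  FD 14: (-0.231,2.257) -> (13.557,-0.174) [heading=350, move]
  -- iteration 5/5 --
  RT 130: heading 350 -> 220
  FD 14: (13.557,-0.174) -> (2.832,-9.173) [heading=220, move]
]
LT 30: heading 220 -> 250
LT 120: heading 250 -> 10
FD 9: (2.832,-9.173) -> (11.695,-7.61) [heading=10, move]
Final: pos=(11.695,-7.61), heading=10, 1 segment(s) drawn

Segment endpoints: x in {-1.598, 1}, y in {-3, -1.5}
xmin=-1.598, ymin=-3, xmax=1, ymax=-1.5

Answer: -1.598 -3 1 -1.5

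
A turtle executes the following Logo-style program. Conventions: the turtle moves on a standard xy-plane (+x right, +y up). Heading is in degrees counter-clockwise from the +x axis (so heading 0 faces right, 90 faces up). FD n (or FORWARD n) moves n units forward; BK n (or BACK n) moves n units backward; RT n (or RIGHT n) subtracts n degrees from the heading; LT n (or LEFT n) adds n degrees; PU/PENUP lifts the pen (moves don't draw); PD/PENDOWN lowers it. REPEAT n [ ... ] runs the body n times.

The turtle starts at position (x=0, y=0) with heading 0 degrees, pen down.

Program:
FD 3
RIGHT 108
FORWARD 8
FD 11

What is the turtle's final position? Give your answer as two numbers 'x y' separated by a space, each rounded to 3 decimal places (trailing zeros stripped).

Answer: -2.871 -18.07

Derivation:
Executing turtle program step by step:
Start: pos=(0,0), heading=0, pen down
FD 3: (0,0) -> (3,0) [heading=0, draw]
RT 108: heading 0 -> 252
FD 8: (3,0) -> (0.528,-7.608) [heading=252, draw]
FD 11: (0.528,-7.608) -> (-2.871,-18.07) [heading=252, draw]
Final: pos=(-2.871,-18.07), heading=252, 3 segment(s) drawn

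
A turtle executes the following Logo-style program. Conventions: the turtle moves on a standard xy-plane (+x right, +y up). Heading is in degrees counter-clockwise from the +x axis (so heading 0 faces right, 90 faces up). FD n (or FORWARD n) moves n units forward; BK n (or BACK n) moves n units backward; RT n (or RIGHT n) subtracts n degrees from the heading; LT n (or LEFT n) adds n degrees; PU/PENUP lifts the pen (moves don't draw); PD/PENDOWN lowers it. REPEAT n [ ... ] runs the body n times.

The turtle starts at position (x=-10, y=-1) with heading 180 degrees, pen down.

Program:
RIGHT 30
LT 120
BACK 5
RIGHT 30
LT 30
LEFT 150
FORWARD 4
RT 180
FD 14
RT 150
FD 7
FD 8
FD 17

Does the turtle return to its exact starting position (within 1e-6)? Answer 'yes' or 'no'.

Answer: no

Derivation:
Executing turtle program step by step:
Start: pos=(-10,-1), heading=180, pen down
RT 30: heading 180 -> 150
LT 120: heading 150 -> 270
BK 5: (-10,-1) -> (-10,4) [heading=270, draw]
RT 30: heading 270 -> 240
LT 30: heading 240 -> 270
LT 150: heading 270 -> 60
FD 4: (-10,4) -> (-8,7.464) [heading=60, draw]
RT 180: heading 60 -> 240
FD 14: (-8,7.464) -> (-15,-4.66) [heading=240, draw]
RT 150: heading 240 -> 90
FD 7: (-15,-4.66) -> (-15,2.34) [heading=90, draw]
FD 8: (-15,2.34) -> (-15,10.34) [heading=90, draw]
FD 17: (-15,10.34) -> (-15,27.34) [heading=90, draw]
Final: pos=(-15,27.34), heading=90, 6 segment(s) drawn

Start position: (-10, -1)
Final position: (-15, 27.34)
Distance = 28.777; >= 1e-6 -> NOT closed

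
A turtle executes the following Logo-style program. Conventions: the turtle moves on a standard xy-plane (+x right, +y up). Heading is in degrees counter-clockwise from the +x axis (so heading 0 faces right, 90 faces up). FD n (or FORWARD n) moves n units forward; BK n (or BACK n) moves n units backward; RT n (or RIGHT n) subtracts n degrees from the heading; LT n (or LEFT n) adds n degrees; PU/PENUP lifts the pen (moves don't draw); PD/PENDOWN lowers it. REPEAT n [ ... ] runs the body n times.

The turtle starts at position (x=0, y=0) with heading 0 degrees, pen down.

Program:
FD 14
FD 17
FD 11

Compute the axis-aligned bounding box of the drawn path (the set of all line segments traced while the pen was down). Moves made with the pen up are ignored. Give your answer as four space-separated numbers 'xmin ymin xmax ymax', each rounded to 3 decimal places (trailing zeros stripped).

Answer: 0 0 42 0

Derivation:
Executing turtle program step by step:
Start: pos=(0,0), heading=0, pen down
FD 14: (0,0) -> (14,0) [heading=0, draw]
FD 17: (14,0) -> (31,0) [heading=0, draw]
FD 11: (31,0) -> (42,0) [heading=0, draw]
Final: pos=(42,0), heading=0, 3 segment(s) drawn

Segment endpoints: x in {0, 14, 31, 42}, y in {0}
xmin=0, ymin=0, xmax=42, ymax=0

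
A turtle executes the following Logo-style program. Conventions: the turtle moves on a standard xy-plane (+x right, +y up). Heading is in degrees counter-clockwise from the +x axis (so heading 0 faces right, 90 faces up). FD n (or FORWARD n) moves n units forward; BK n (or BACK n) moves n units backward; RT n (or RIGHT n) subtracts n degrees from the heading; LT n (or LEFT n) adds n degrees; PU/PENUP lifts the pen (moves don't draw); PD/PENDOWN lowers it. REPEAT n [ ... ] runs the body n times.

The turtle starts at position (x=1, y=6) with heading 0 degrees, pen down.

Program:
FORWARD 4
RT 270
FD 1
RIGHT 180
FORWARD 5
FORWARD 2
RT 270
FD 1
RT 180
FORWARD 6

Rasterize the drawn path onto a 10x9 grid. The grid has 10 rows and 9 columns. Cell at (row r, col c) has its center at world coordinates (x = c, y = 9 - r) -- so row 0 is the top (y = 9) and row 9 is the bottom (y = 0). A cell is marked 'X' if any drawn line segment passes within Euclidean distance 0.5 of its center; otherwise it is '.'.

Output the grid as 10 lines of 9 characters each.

Answer: .........
.........
.....X...
.XXXXX...
.....X...
.....X...
.....X...
.....X...
.....X...
XXXXXXX..

Derivation:
Segment 0: (1,6) -> (5,6)
Segment 1: (5,6) -> (5,7)
Segment 2: (5,7) -> (5,2)
Segment 3: (5,2) -> (5,0)
Segment 4: (5,0) -> (6,0)
Segment 5: (6,0) -> (0,-0)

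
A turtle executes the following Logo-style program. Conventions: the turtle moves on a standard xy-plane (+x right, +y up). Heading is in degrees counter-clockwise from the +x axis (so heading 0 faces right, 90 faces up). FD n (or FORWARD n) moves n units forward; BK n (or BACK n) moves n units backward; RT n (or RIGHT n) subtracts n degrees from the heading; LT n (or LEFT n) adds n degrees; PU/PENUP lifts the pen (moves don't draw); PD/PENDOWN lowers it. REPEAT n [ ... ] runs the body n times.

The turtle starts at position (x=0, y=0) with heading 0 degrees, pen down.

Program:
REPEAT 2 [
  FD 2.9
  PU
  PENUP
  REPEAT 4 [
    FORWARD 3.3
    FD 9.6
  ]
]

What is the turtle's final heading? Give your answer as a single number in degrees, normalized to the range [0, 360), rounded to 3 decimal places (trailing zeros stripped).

Executing turtle program step by step:
Start: pos=(0,0), heading=0, pen down
REPEAT 2 [
  -- iteration 1/2 --
  FD 2.9: (0,0) -> (2.9,0) [heading=0, draw]
  PU: pen up
  PU: pen up
  REPEAT 4 [
    -- iteration 1/4 --
    FD 3.3: (2.9,0) -> (6.2,0) [heading=0, move]
    FD 9.6: (6.2,0) -> (15.8,0) [heading=0, move]
    -- iteration 2/4 --
    FD 3.3: (15.8,0) -> (19.1,0) [heading=0, move]
    FD 9.6: (19.1,0) -> (28.7,0) [heading=0, move]
    -- iteration 3/4 --
    FD 3.3: (28.7,0) -> (32,0) [heading=0, move]
    FD 9.6: (32,0) -> (41.6,0) [heading=0, move]
    -- iteration 4/4 --
    FD 3.3: (41.6,0) -> (44.9,0) [heading=0, move]
    FD 9.6: (44.9,0) -> (54.5,0) [heading=0, move]
  ]
  -- iteration 2/2 --
  FD 2.9: (54.5,0) -> (57.4,0) [heading=0, move]
  PU: pen up
  PU: pen up
  REPEAT 4 [
    -- iteration 1/4 --
    FD 3.3: (57.4,0) -> (60.7,0) [heading=0, move]
    FD 9.6: (60.7,0) -> (70.3,0) [heading=0, move]
    -- iteration 2/4 --
    FD 3.3: (70.3,0) -> (73.6,0) [heading=0, move]
    FD 9.6: (73.6,0) -> (83.2,0) [heading=0, move]
    -- iteration 3/4 --
    FD 3.3: (83.2,0) -> (86.5,0) [heading=0, move]
    FD 9.6: (86.5,0) -> (96.1,0) [heading=0, move]
    -- iteration 4/4 --
    FD 3.3: (96.1,0) -> (99.4,0) [heading=0, move]
    FD 9.6: (99.4,0) -> (109,0) [heading=0, move]
  ]
]
Final: pos=(109,0), heading=0, 1 segment(s) drawn

Answer: 0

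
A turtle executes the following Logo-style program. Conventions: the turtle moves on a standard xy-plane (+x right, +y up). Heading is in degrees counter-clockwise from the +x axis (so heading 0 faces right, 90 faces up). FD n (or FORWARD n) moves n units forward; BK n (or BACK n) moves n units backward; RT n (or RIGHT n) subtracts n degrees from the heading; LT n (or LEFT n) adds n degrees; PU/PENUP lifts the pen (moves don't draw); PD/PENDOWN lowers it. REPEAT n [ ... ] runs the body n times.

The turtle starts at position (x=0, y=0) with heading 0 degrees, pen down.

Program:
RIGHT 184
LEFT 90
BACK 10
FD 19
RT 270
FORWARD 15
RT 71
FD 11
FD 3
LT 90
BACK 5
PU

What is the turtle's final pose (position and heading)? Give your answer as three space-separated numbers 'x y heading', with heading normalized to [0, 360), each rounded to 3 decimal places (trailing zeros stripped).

Answer: 13.129 -24.841 15

Derivation:
Executing turtle program step by step:
Start: pos=(0,0), heading=0, pen down
RT 184: heading 0 -> 176
LT 90: heading 176 -> 266
BK 10: (0,0) -> (0.698,9.976) [heading=266, draw]
FD 19: (0.698,9.976) -> (-0.628,-8.978) [heading=266, draw]
RT 270: heading 266 -> 356
FD 15: (-0.628,-8.978) -> (14.336,-10.024) [heading=356, draw]
RT 71: heading 356 -> 285
FD 11: (14.336,-10.024) -> (17.183,-20.65) [heading=285, draw]
FD 3: (17.183,-20.65) -> (17.959,-23.547) [heading=285, draw]
LT 90: heading 285 -> 15
BK 5: (17.959,-23.547) -> (13.129,-24.841) [heading=15, draw]
PU: pen up
Final: pos=(13.129,-24.841), heading=15, 6 segment(s) drawn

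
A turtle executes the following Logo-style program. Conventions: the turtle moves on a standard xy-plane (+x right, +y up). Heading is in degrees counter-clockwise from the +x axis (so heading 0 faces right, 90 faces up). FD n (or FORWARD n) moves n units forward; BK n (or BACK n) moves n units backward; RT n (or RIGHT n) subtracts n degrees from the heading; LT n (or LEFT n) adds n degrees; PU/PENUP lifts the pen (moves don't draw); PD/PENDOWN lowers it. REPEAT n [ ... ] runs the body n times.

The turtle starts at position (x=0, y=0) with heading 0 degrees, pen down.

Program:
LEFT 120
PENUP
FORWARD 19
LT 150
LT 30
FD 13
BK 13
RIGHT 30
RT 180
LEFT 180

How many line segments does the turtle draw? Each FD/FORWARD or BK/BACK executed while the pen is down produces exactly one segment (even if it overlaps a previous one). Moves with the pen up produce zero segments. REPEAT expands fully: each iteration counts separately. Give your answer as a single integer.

Answer: 0

Derivation:
Executing turtle program step by step:
Start: pos=(0,0), heading=0, pen down
LT 120: heading 0 -> 120
PU: pen up
FD 19: (0,0) -> (-9.5,16.454) [heading=120, move]
LT 150: heading 120 -> 270
LT 30: heading 270 -> 300
FD 13: (-9.5,16.454) -> (-3,5.196) [heading=300, move]
BK 13: (-3,5.196) -> (-9.5,16.454) [heading=300, move]
RT 30: heading 300 -> 270
RT 180: heading 270 -> 90
LT 180: heading 90 -> 270
Final: pos=(-9.5,16.454), heading=270, 0 segment(s) drawn
Segments drawn: 0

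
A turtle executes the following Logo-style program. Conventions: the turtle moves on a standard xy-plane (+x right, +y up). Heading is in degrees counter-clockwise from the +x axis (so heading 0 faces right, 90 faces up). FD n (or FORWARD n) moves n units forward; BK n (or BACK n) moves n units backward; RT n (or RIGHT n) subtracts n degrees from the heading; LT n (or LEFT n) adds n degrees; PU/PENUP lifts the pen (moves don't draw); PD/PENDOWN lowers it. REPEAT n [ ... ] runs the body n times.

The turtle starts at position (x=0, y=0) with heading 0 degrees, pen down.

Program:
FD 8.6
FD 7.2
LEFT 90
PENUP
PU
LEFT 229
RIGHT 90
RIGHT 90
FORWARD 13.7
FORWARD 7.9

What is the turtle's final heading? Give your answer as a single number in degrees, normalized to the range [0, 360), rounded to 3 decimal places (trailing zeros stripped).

Answer: 139

Derivation:
Executing turtle program step by step:
Start: pos=(0,0), heading=0, pen down
FD 8.6: (0,0) -> (8.6,0) [heading=0, draw]
FD 7.2: (8.6,0) -> (15.8,0) [heading=0, draw]
LT 90: heading 0 -> 90
PU: pen up
PU: pen up
LT 229: heading 90 -> 319
RT 90: heading 319 -> 229
RT 90: heading 229 -> 139
FD 13.7: (15.8,0) -> (5.46,8.988) [heading=139, move]
FD 7.9: (5.46,8.988) -> (-0.502,14.171) [heading=139, move]
Final: pos=(-0.502,14.171), heading=139, 2 segment(s) drawn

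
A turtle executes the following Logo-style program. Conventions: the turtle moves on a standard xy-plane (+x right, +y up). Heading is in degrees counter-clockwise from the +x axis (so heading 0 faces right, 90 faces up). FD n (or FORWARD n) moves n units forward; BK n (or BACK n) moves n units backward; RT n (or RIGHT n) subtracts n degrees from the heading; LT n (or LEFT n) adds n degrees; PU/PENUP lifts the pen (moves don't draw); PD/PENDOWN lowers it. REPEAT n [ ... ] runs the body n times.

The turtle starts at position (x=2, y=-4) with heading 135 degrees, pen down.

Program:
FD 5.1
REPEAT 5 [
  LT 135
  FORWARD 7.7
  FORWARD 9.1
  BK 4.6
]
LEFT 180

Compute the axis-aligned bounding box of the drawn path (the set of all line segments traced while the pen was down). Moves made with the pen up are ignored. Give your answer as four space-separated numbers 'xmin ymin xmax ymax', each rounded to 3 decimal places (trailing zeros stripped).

Executing turtle program step by step:
Start: pos=(2,-4), heading=135, pen down
FD 5.1: (2,-4) -> (-1.606,-0.394) [heading=135, draw]
REPEAT 5 [
  -- iteration 1/5 --
  LT 135: heading 135 -> 270
  FD 7.7: (-1.606,-0.394) -> (-1.606,-8.094) [heading=270, draw]
  FD 9.1: (-1.606,-8.094) -> (-1.606,-17.194) [heading=270, draw]
  BK 4.6: (-1.606,-17.194) -> (-1.606,-12.594) [heading=270, draw]
  -- iteration 2/5 --
  LT 135: heading 270 -> 45
  FD 7.7: (-1.606,-12.594) -> (3.838,-7.149) [heading=45, draw]
  FD 9.1: (3.838,-7.149) -> (10.273,-0.714) [heading=45, draw]
  BK 4.6: (10.273,-0.714) -> (7.02,-3.967) [heading=45, draw]
  -- iteration 3/5 --
  LT 135: heading 45 -> 180
  FD 7.7: (7.02,-3.967) -> (-0.68,-3.967) [heading=180, draw]
  FD 9.1: (-0.68,-3.967) -> (-9.78,-3.967) [heading=180, draw]
  BK 4.6: (-9.78,-3.967) -> (-5.18,-3.967) [heading=180, draw]
  -- iteration 4/5 --
  LT 135: heading 180 -> 315
  FD 7.7: (-5.18,-3.967) -> (0.265,-9.412) [heading=315, draw]
  FD 9.1: (0.265,-9.412) -> (6.7,-15.846) [heading=315, draw]
  BK 4.6: (6.7,-15.846) -> (3.447,-12.594) [heading=315, draw]
  -- iteration 5/5 --
  LT 135: heading 315 -> 90
  FD 7.7: (3.447,-12.594) -> (3.447,-4.894) [heading=90, draw]
  FD 9.1: (3.447,-4.894) -> (3.447,4.206) [heading=90, draw]
  BK 4.6: (3.447,4.206) -> (3.447,-0.394) [heading=90, draw]
]
LT 180: heading 90 -> 270
Final: pos=(3.447,-0.394), heading=270, 16 segment(s) drawn

Segment endpoints: x in {-9.78, -5.18, -1.606, -1.606, -1.606, -1.606, -0.68, 0.265, 2, 3.447, 3.447, 3.447, 3.447, 3.838, 6.7, 7.02, 10.273}, y in {-17.194, -15.846, -12.594, -12.594, -9.412, -8.094, -7.149, -4.894, -4, -3.967, -3.967, -3.967, -3.967, -0.714, -0.394, -0.394, 4.206}
xmin=-9.78, ymin=-17.194, xmax=10.273, ymax=4.206

Answer: -9.78 -17.194 10.273 4.206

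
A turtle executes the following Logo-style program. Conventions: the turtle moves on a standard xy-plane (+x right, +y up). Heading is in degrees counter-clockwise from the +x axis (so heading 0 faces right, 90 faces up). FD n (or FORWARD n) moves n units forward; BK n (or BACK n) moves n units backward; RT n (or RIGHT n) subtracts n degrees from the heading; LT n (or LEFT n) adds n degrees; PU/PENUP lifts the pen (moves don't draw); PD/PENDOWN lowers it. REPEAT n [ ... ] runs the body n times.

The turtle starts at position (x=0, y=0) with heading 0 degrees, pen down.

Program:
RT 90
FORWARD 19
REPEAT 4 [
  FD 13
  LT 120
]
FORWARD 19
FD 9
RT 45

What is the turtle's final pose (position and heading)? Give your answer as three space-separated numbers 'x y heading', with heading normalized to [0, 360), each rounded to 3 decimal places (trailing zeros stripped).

Answer: 24.249 -18 345

Derivation:
Executing turtle program step by step:
Start: pos=(0,0), heading=0, pen down
RT 90: heading 0 -> 270
FD 19: (0,0) -> (0,-19) [heading=270, draw]
REPEAT 4 [
  -- iteration 1/4 --
  FD 13: (0,-19) -> (0,-32) [heading=270, draw]
  LT 120: heading 270 -> 30
  -- iteration 2/4 --
  FD 13: (0,-32) -> (11.258,-25.5) [heading=30, draw]
  LT 120: heading 30 -> 150
  -- iteration 3/4 --
  FD 13: (11.258,-25.5) -> (0,-19) [heading=150, draw]
  LT 120: heading 150 -> 270
  -- iteration 4/4 --
  FD 13: (0,-19) -> (0,-32) [heading=270, draw]
  LT 120: heading 270 -> 30
]
FD 19: (0,-32) -> (16.454,-22.5) [heading=30, draw]
FD 9: (16.454,-22.5) -> (24.249,-18) [heading=30, draw]
RT 45: heading 30 -> 345
Final: pos=(24.249,-18), heading=345, 7 segment(s) drawn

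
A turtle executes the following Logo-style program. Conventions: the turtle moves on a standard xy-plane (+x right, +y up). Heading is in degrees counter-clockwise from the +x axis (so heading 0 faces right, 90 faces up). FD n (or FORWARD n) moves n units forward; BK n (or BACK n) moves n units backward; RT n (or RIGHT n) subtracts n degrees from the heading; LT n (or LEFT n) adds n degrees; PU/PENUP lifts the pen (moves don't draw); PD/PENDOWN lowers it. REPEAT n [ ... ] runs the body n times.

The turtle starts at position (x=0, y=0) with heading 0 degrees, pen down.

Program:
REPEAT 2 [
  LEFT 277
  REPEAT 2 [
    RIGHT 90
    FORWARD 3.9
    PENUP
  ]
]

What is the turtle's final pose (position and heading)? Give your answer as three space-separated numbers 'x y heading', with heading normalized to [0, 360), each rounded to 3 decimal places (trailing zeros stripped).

Executing turtle program step by step:
Start: pos=(0,0), heading=0, pen down
REPEAT 2 [
  -- iteration 1/2 --
  LT 277: heading 0 -> 277
  REPEAT 2 [
    -- iteration 1/2 --
    RT 90: heading 277 -> 187
    FD 3.9: (0,0) -> (-3.871,-0.475) [heading=187, draw]
    PU: pen up
    -- iteration 2/2 --
    RT 90: heading 187 -> 97
    FD 3.9: (-3.871,-0.475) -> (-4.346,3.396) [heading=97, move]
    PU: pen up
  ]
  -- iteration 2/2 --
  LT 277: heading 97 -> 14
  REPEAT 2 [
    -- iteration 1/2 --
    RT 90: heading 14 -> 284
    FD 3.9: (-4.346,3.396) -> (-3.403,-0.389) [heading=284, move]
    PU: pen up
    -- iteration 2/2 --
    RT 90: heading 284 -> 194
    FD 3.9: (-3.403,-0.389) -> (-7.187,-1.332) [heading=194, move]
    PU: pen up
  ]
]
Final: pos=(-7.187,-1.332), heading=194, 1 segment(s) drawn

Answer: -7.187 -1.332 194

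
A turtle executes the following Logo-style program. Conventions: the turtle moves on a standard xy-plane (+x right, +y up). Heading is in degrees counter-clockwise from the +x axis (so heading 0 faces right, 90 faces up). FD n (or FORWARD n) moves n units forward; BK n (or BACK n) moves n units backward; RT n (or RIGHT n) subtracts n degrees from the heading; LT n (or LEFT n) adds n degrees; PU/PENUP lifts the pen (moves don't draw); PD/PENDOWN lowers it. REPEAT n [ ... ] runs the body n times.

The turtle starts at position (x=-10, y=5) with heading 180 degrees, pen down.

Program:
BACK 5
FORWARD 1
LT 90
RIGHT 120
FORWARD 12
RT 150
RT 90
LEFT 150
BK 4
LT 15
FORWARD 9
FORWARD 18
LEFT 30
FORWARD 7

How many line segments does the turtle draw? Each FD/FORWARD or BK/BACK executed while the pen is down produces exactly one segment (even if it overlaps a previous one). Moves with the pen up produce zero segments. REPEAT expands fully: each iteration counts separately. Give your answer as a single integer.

Executing turtle program step by step:
Start: pos=(-10,5), heading=180, pen down
BK 5: (-10,5) -> (-5,5) [heading=180, draw]
FD 1: (-5,5) -> (-6,5) [heading=180, draw]
LT 90: heading 180 -> 270
RT 120: heading 270 -> 150
FD 12: (-6,5) -> (-16.392,11) [heading=150, draw]
RT 150: heading 150 -> 0
RT 90: heading 0 -> 270
LT 150: heading 270 -> 60
BK 4: (-16.392,11) -> (-18.392,7.536) [heading=60, draw]
LT 15: heading 60 -> 75
FD 9: (-18.392,7.536) -> (-16.063,16.229) [heading=75, draw]
FD 18: (-16.063,16.229) -> (-11.404,33.616) [heading=75, draw]
LT 30: heading 75 -> 105
FD 7: (-11.404,33.616) -> (-13.216,40.377) [heading=105, draw]
Final: pos=(-13.216,40.377), heading=105, 7 segment(s) drawn
Segments drawn: 7

Answer: 7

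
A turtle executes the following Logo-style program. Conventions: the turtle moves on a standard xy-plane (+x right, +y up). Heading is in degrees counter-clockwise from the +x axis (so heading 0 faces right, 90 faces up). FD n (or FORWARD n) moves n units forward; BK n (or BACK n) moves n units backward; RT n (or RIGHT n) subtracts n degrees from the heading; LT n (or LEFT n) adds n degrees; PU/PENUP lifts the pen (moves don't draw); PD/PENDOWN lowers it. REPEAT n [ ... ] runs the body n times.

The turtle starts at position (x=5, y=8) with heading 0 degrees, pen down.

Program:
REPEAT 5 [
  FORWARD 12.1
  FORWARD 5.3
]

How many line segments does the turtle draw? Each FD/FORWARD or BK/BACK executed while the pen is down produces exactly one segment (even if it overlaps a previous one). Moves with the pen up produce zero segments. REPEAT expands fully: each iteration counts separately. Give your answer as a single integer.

Answer: 10

Derivation:
Executing turtle program step by step:
Start: pos=(5,8), heading=0, pen down
REPEAT 5 [
  -- iteration 1/5 --
  FD 12.1: (5,8) -> (17.1,8) [heading=0, draw]
  FD 5.3: (17.1,8) -> (22.4,8) [heading=0, draw]
  -- iteration 2/5 --
  FD 12.1: (22.4,8) -> (34.5,8) [heading=0, draw]
  FD 5.3: (34.5,8) -> (39.8,8) [heading=0, draw]
  -- iteration 3/5 --
  FD 12.1: (39.8,8) -> (51.9,8) [heading=0, draw]
  FD 5.3: (51.9,8) -> (57.2,8) [heading=0, draw]
  -- iteration 4/5 --
  FD 12.1: (57.2,8) -> (69.3,8) [heading=0, draw]
  FD 5.3: (69.3,8) -> (74.6,8) [heading=0, draw]
  -- iteration 5/5 --
  FD 12.1: (74.6,8) -> (86.7,8) [heading=0, draw]
  FD 5.3: (86.7,8) -> (92,8) [heading=0, draw]
]
Final: pos=(92,8), heading=0, 10 segment(s) drawn
Segments drawn: 10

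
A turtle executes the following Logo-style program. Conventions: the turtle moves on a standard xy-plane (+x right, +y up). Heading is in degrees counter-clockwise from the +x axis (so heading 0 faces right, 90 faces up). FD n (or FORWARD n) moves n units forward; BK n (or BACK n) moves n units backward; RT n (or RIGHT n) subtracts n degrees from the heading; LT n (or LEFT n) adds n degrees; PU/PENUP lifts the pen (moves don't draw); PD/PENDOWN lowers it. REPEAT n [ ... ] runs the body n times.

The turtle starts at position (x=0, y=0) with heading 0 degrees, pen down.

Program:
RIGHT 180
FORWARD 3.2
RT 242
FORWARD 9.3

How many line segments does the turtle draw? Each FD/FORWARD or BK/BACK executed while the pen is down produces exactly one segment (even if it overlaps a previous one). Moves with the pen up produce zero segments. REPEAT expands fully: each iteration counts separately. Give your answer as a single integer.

Answer: 2

Derivation:
Executing turtle program step by step:
Start: pos=(0,0), heading=0, pen down
RT 180: heading 0 -> 180
FD 3.2: (0,0) -> (-3.2,0) [heading=180, draw]
RT 242: heading 180 -> 298
FD 9.3: (-3.2,0) -> (1.166,-8.211) [heading=298, draw]
Final: pos=(1.166,-8.211), heading=298, 2 segment(s) drawn
Segments drawn: 2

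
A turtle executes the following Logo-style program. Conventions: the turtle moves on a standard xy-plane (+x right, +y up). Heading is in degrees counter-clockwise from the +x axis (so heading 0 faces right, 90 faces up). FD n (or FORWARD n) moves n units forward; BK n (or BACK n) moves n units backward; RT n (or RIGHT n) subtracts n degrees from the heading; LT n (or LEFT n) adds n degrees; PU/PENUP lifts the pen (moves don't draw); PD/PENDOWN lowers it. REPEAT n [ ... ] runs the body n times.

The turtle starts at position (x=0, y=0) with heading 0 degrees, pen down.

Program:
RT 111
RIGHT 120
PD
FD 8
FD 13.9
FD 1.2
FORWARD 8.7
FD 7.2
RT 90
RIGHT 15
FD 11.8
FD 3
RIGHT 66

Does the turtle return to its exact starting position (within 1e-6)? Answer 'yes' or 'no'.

Answer: no

Derivation:
Executing turtle program step by step:
Start: pos=(0,0), heading=0, pen down
RT 111: heading 0 -> 249
RT 120: heading 249 -> 129
PD: pen down
FD 8: (0,0) -> (-5.035,6.217) [heading=129, draw]
FD 13.9: (-5.035,6.217) -> (-13.782,17.019) [heading=129, draw]
FD 1.2: (-13.782,17.019) -> (-14.537,17.952) [heading=129, draw]
FD 8.7: (-14.537,17.952) -> (-20.012,24.713) [heading=129, draw]
FD 7.2: (-20.012,24.713) -> (-24.543,30.309) [heading=129, draw]
RT 90: heading 129 -> 39
RT 15: heading 39 -> 24
FD 11.8: (-24.543,30.309) -> (-13.764,35.108) [heading=24, draw]
FD 3: (-13.764,35.108) -> (-11.023,36.328) [heading=24, draw]
RT 66: heading 24 -> 318
Final: pos=(-11.023,36.328), heading=318, 7 segment(s) drawn

Start position: (0, 0)
Final position: (-11.023, 36.328)
Distance = 37.964; >= 1e-6 -> NOT closed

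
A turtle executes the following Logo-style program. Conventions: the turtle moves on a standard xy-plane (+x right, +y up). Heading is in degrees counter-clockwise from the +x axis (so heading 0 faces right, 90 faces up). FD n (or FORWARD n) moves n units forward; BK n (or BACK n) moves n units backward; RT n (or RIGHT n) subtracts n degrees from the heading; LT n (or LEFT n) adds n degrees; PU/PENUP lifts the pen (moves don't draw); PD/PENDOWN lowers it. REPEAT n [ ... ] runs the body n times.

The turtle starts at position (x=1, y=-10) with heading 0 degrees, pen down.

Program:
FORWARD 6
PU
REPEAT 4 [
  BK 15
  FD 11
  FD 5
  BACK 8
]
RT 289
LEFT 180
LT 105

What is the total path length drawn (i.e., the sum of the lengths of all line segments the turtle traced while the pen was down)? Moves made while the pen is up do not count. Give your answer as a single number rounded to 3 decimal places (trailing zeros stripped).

Answer: 6

Derivation:
Executing turtle program step by step:
Start: pos=(1,-10), heading=0, pen down
FD 6: (1,-10) -> (7,-10) [heading=0, draw]
PU: pen up
REPEAT 4 [
  -- iteration 1/4 --
  BK 15: (7,-10) -> (-8,-10) [heading=0, move]
  FD 11: (-8,-10) -> (3,-10) [heading=0, move]
  FD 5: (3,-10) -> (8,-10) [heading=0, move]
  BK 8: (8,-10) -> (0,-10) [heading=0, move]
  -- iteration 2/4 --
  BK 15: (0,-10) -> (-15,-10) [heading=0, move]
  FD 11: (-15,-10) -> (-4,-10) [heading=0, move]
  FD 5: (-4,-10) -> (1,-10) [heading=0, move]
  BK 8: (1,-10) -> (-7,-10) [heading=0, move]
  -- iteration 3/4 --
  BK 15: (-7,-10) -> (-22,-10) [heading=0, move]
  FD 11: (-22,-10) -> (-11,-10) [heading=0, move]
  FD 5: (-11,-10) -> (-6,-10) [heading=0, move]
  BK 8: (-6,-10) -> (-14,-10) [heading=0, move]
  -- iteration 4/4 --
  BK 15: (-14,-10) -> (-29,-10) [heading=0, move]
  FD 11: (-29,-10) -> (-18,-10) [heading=0, move]
  FD 5: (-18,-10) -> (-13,-10) [heading=0, move]
  BK 8: (-13,-10) -> (-21,-10) [heading=0, move]
]
RT 289: heading 0 -> 71
LT 180: heading 71 -> 251
LT 105: heading 251 -> 356
Final: pos=(-21,-10), heading=356, 1 segment(s) drawn

Segment lengths:
  seg 1: (1,-10) -> (7,-10), length = 6
Total = 6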